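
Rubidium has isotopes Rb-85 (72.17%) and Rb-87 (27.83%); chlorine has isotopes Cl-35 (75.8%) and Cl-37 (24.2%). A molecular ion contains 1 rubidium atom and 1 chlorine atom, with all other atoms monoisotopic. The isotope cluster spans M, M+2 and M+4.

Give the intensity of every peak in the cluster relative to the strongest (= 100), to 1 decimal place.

Rubidium pattern (n=1): 0.7217 : 0.2783
Chlorine pattern (n=1): 0.7580 : 0.2420
Convolve the two distributions (both contribute in 2-u steps):
  M: 0.7217×0.7580 = 0.547049
  M+2: 0.7217×0.2420 + 0.2783×0.7580 = 0.385603
  M+4: 0.2783×0.2420 = 0.067349
Scale to base peak (0.547049) = 100: 100.0 : 70.5 : 12.3

100.0 : 70.5 : 12.3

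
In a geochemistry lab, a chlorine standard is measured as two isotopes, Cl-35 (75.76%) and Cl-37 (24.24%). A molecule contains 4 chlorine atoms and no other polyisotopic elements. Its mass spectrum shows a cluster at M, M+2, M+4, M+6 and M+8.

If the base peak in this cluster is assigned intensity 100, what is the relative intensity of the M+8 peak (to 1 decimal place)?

0.8

(0.7576 + 0.2424)^4 gives M 0.3294, M+2 0.4216, M+4 0.2023, M+6 0.0432, M+8 0.0035; the largest is M+2.
P(M+2) = C(4,1) × 0.7576^3 × 0.2424^1 = 4 × 0.4348304 × 0.2424 = 0.421612 (base)
P(M+8) = C(4,4) × 0.7576^0 × 0.2424^4 = 1 × 1.0000 × 0.00345247 = 0.003452
Relative intensity = 0.003452 / 0.421612 × 100 = 0.8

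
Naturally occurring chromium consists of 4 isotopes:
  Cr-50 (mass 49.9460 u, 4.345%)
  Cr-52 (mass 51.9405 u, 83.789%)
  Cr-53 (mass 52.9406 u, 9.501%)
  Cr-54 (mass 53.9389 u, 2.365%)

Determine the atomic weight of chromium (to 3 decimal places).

51.996 u

Ar = Σ fᵢ·mᵢ = 0.04345 × 49.9460 + 0.83789 × 51.9405 + 0.09501 × 52.9406 + 0.02365 × 53.9389
= 2.17015 + 43.52043 + 5.02989 + 1.27565 = 51.99612 u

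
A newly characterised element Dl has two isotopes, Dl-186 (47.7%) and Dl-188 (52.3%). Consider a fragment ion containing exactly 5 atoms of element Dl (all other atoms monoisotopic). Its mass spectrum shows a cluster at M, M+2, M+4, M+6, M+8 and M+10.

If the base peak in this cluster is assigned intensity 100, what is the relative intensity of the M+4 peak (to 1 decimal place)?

Binomial terms of (0.477 + 0.523)^5: M 0.0247, M+2 0.1354, M+4 0.2969, M+6 0.3255, M+8 0.1784, M+10 0.0391 → M+6 is the base peak.
P(M+6) = C(5,3) × 0.477^2 × 0.523^3 = 10 × 0.227529 × 0.14305567 = 0.325493 (base)
P(M+4) = C(5,2) × 0.477^3 × 0.523^2 = 10 × 0.10853133 × 0.273529 = 0.296865
Relative intensity = 0.296865 / 0.325493 × 100 = 91.2

91.2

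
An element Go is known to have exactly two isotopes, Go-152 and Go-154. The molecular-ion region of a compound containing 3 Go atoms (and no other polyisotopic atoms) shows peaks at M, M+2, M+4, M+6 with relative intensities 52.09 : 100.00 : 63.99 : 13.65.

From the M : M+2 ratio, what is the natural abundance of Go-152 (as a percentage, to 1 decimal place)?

Write p for the Go-152 fraction. I(M+2)/I(M) = [C(3,1)·p^2·(1−p)] / p^3 = 3·(1−p)/p = 100.00/52.09 = 1.9198
(1−p)/p = 1.9198/3 = 0.6399  ⇒  p = 1/(1 + 0.6399) = 0.6098
Go-152: 61.0%, Go-154: 39.0%.

61.0%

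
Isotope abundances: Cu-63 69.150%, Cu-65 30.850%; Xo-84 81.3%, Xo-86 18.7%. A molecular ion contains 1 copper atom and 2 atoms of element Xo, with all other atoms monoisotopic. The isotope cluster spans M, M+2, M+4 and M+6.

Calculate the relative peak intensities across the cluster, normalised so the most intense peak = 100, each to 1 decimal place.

Copper pattern (n=1): 0.6915 : 0.3085
Element Xo pattern (n=2): 0.660969 : 0.304062 : 0.034969
Convolve the two distributions (both contribute in 2-u steps):
  M: 0.6915×0.660969 = 0.457060
  M+2: 0.6915×0.304062 + 0.3085×0.660969 = 0.414168
  M+4: 0.6915×0.034969 + 0.3085×0.304062 = 0.117984
  M+6: 0.3085×0.034969 = 0.010788
Scale to base peak (0.457060) = 100: 100.0 : 90.6 : 25.8 : 2.4

100.0 : 90.6 : 25.8 : 2.4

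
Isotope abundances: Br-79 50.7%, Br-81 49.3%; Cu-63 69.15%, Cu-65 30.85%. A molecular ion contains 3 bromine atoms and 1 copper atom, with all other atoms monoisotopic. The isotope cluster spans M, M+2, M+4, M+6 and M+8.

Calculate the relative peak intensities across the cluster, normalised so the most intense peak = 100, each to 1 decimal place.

24.2 : 81.3 : 100.0 : 52.8 : 9.9

Bromine pattern (n=3): 0.13032384 : 0.38017547 : 0.36967753 : 0.11982316
Copper pattern (n=1): 0.6915 : 0.3085
Convolve the two distributions (both contribute in 2-u steps):
  M: 0.13032384×0.6915 = 0.090119
  M+2: 0.13032384×0.3085 + 0.38017547×0.6915 = 0.303096
  M+4: 0.38017547×0.3085 + 0.36967753×0.6915 = 0.372916
  M+6: 0.36967753×0.3085 + 0.11982316×0.6915 = 0.196903
  M+8: 0.11982316×0.3085 = 0.036965
Scale to base peak (0.372916) = 100: 24.2 : 81.3 : 100.0 : 52.8 : 9.9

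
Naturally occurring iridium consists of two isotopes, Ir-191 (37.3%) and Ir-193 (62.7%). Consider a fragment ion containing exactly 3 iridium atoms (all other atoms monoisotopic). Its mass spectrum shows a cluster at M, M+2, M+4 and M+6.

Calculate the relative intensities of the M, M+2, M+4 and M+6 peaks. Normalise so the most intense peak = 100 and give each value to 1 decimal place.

11.8 : 59.5 : 100.0 : 56.0

The 3 Ir atoms are independent, so intensities follow the terms of (0.373 + 0.627)^3.
P(M) = 0.373^3 = 0.051895
P(M+2) = 3 × 0.373^2 × 0.627^1 = 0.261702
P(M+4) = 3 × 0.373^1 × 0.627^2 = 0.439911
P(M+6) = 0.627^3 = 0.246492
The M+4 peak is largest (0.439911); scaling to 100 gives 11.8 : 59.5 : 100.0 : 56.0.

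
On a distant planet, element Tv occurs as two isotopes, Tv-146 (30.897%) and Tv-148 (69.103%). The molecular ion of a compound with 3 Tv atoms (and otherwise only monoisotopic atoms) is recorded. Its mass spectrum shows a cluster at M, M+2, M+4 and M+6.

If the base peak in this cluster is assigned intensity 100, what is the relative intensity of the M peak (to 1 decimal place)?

Binomial terms of (0.30897 + 0.69103)^3: M 0.0295, M+2 0.1979, M+4 0.4426, M+6 0.3300 → M+4 is the base peak.
P(M+4) = C(3,2) × 0.30897^1 × 0.69103^2 = 3 × 0.30897 × 0.47752246 = 0.442620 (base)
P(M) = C(3,0) × 0.30897^3 × 0.69103^0 = 1 × 0.02949504 × 1.0000 = 0.029495
Relative intensity = 0.029495 / 0.442620 × 100 = 6.7

6.7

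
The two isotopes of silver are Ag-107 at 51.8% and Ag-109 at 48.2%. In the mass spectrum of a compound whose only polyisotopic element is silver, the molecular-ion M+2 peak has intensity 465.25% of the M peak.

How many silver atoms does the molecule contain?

5

For n independent Ag atoms, I(M+2)/I(M) = n · (abundance Ag-109) / (abundance Ag-107) = n · 0.482/0.518.
n = 4.6525 × 0.518/0.482 = 5.00 ≈ 5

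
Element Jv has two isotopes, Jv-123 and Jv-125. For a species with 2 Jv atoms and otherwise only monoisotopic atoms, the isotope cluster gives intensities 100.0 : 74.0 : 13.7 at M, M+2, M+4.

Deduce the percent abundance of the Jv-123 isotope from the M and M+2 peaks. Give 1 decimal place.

73.0%

If p is the fraction of Jv that is Jv-123, then I(M+2)/I(M) = [C(2,1)·p^1·(1−p)] / p^2 = 2·(1−p)/p = 74.0/100.0 = 0.7400
(1−p)/p = 0.7400/2 = 0.3700  ⇒  p = 1/(1 + 0.3700) = 0.7299
Jv-123: 73.0%, Jv-125: 27.0%.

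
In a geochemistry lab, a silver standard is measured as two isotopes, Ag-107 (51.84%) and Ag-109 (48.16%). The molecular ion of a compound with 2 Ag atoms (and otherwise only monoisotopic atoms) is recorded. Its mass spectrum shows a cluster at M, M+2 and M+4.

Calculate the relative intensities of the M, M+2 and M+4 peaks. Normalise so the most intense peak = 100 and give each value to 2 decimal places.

The 2 Ag atoms are independent, so intensities follow the terms of (0.5184 + 0.4816)^2.
P(M) = 0.5184^2 = 0.268739
P(M+2) = 2 × 0.5184^1 × 0.4816^1 = 0.499323
P(M+4) = 0.4816^2 = 0.231939
The M+2 peak is largest (0.499323); scaling to 100 gives 53.82 : 100.00 : 46.45.

53.82 : 100.00 : 46.45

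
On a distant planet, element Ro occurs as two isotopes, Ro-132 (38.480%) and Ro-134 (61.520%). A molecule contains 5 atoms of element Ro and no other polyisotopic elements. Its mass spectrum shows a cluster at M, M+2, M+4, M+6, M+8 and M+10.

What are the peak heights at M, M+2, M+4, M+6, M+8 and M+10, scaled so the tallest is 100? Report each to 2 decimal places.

2.45 : 19.56 : 62.55 : 100.00 : 79.94 : 25.56

The 5 Ro atoms are independent, so intensities follow the terms of (0.38480 + 0.61520)^5.
P(M) = 0.38480^5 = 0.008437
P(M+2) = 5 × 0.38480^4 × 0.61520^1 = 0.067441
P(M+4) = 10 × 0.38480^3 × 0.61520^2 = 0.215644
P(M+6) = 10 × 0.38480^2 × 0.61520^3 = 0.344762
P(M+8) = 5 × 0.38480^1 × 0.61520^4 = 0.275594
P(M+10) = 0.61520^5 = 0.088121
The M+6 peak is largest (0.344762); scaling to 100 gives 2.45 : 19.56 : 62.55 : 100.00 : 79.94 : 25.56.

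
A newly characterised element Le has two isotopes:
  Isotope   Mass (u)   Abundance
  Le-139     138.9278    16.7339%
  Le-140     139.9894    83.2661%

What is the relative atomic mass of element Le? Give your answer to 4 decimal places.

Ar = Σ fᵢ·mᵢ = 0.167339 × 138.9278 + 0.832661 × 139.9894
= 23.24804 + 116.56371 = 139.81175 u

139.8118 u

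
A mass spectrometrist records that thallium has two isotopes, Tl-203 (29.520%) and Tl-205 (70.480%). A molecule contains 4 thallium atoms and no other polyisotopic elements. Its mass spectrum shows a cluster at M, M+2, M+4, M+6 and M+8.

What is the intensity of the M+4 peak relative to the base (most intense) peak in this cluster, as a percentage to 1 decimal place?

62.8%

(0.29520 + 0.70480)^4 gives M 0.0076, M+2 0.0725, M+4 0.2597, M+6 0.4134, M+8 0.2468; the largest is M+6.
P(M+6) = C(4,3) × 0.29520^1 × 0.70480^3 = 4 × 0.2952 × 0.35010449 = 0.413403 (base)
P(M+4) = C(4,2) × 0.29520^2 × 0.70480^2 = 6 × 0.08714304 × 0.49674304 = 0.259726
Relative intensity = 0.259726 / 0.413403 × 100 = 62.8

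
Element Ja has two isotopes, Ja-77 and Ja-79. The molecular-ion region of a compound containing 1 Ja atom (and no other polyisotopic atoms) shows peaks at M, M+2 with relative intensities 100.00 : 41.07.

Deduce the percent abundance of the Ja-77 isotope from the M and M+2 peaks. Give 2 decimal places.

If p is the fraction of Ja that is Ja-77, then I(M+2)/I(M) = [C(1,1)·p^0·(1−p)] / p^1 = 1·(1−p)/p = 41.07/100.00 = 0.4107
(1−p)/p = 0.4107/1 = 0.4107  ⇒  p = 1/(1 + 0.4107) = 0.7089
Ja-77: 70.89%, Ja-79: 29.11%.

70.89%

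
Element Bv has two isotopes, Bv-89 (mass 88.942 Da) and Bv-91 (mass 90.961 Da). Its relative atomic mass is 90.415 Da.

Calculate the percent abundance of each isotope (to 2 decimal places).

Bv-89: 27.04%, Bv-91: 72.96%

Let x be the fractional abundance of Bv-89; then Bv-91 has abundance 1 − x.
88.942·x + 90.961·(1 − x) = 90.415
(88.942 − 90.961)·x = 90.415 − 90.961
x = -0.546 / -2.019 = 0.27043 → 27.04% Bv-89, 72.96% Bv-91.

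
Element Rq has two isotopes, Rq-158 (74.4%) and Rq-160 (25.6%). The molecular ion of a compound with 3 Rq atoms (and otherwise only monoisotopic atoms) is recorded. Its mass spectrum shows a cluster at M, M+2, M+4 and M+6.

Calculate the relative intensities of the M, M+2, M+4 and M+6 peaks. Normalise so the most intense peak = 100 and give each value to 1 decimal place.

Expanding (0.744 + 0.256)^3:
P(M) = 0.744^3 = 0.411831
P(M+2) = 3 × 0.744^2 × 0.256^1 = 0.425116
P(M+4) = 3 × 0.744^1 × 0.256^2 = 0.146276
P(M+6) = 0.256^3 = 0.016777
The M+2 peak is largest (0.425116); scaling to 100 gives 96.9 : 100.0 : 34.4 : 3.9.

96.9 : 100.0 : 34.4 : 3.9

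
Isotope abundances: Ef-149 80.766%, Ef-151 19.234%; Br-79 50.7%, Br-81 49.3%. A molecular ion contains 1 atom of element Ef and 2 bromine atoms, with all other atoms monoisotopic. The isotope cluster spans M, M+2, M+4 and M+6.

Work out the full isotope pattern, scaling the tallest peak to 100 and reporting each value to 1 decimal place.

Element Ef pattern (n=1): 0.80766 : 0.19234
Bromine pattern (n=2): 0.257049 : 0.499902 : 0.243049
Convolve the two distributions (both contribute in 2-u steps):
  M: 0.80766×0.257049 = 0.207608
  M+2: 0.80766×0.499902 + 0.19234×0.257049 = 0.453192
  M+4: 0.80766×0.243049 + 0.19234×0.499902 = 0.292452
  M+6: 0.19234×0.243049 = 0.046748
Scale to base peak (0.453192) = 100: 45.8 : 100.0 : 64.5 : 10.3

45.8 : 100.0 : 64.5 : 10.3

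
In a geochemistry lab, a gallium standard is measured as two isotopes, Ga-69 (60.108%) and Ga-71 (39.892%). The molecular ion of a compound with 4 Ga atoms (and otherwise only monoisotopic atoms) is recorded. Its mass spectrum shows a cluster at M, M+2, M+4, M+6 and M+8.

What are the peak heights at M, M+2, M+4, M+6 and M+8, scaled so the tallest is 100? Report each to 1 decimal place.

37.7 : 100.0 : 99.6 : 44.0 : 7.3

The 4 Ga atoms are independent, so intensities follow the terms of (0.60108 + 0.39892)^4.
P(M) = 0.60108^4 = 0.130536
P(M+2) = 4 × 0.60108^3 × 0.39892^1 = 0.346531
P(M+4) = 6 × 0.60108^2 × 0.39892^2 = 0.344975
P(M+6) = 4 × 0.60108^1 × 0.39892^3 = 0.152633
P(M+8) = 0.39892^4 = 0.025325
The M+2 peak is largest (0.346531); scaling to 100 gives 37.7 : 100.0 : 99.6 : 44.0 : 7.3.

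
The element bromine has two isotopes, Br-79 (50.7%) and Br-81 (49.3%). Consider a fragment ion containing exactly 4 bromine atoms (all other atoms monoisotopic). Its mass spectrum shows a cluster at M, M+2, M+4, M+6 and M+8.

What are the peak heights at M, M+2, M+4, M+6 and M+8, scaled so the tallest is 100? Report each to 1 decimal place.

Expanding (0.507 + 0.493)^4:
P(M) = 0.507^4 = 0.066074
P(M+2) = 4 × 0.507^3 × 0.493^1 = 0.256999
P(M+4) = 6 × 0.507^2 × 0.493^2 = 0.374853
P(M+6) = 4 × 0.507^1 × 0.493^3 = 0.243001
P(M+8) = 0.493^4 = 0.059073
The M+4 peak is largest (0.374853); scaling to 100 gives 17.6 : 68.6 : 100.0 : 64.8 : 15.8.

17.6 : 68.6 : 100.0 : 64.8 : 15.8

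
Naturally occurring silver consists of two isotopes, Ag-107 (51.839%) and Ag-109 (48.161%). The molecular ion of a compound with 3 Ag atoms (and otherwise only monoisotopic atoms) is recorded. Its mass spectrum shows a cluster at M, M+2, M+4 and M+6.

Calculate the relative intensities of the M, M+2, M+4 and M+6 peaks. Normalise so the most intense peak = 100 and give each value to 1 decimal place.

35.9 : 100.0 : 92.9 : 28.8

Expanding (0.51839 + 0.48161)^3:
P(M) = 0.51839^3 = 0.139306
P(M+2) = 3 × 0.51839^2 × 0.48161^1 = 0.388267
P(M+4) = 3 × 0.51839^1 × 0.48161^2 = 0.360719
P(M+6) = 0.48161^3 = 0.111709
The M+2 peak is largest (0.388267); scaling to 100 gives 35.9 : 100.0 : 92.9 : 28.8.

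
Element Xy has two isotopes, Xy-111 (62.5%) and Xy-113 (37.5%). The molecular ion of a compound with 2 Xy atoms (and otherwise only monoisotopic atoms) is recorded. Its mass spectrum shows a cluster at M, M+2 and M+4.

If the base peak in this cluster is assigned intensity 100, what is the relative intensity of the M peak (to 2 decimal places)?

Binomial terms of (0.625 + 0.375)^2: M 0.3906, M+2 0.4688, M+4 0.1406 → M+2 is the base peak.
P(M+2) = C(2,1) × 0.625^1 × 0.375^1 = 2 × 0.6250 × 0.3750 = 0.468750 (base)
P(M) = C(2,0) × 0.625^2 × 0.375^0 = 1 × 0.390625 × 1.0000 = 0.390625
Relative intensity = 0.390625 / 0.468750 × 100 = 83.33

83.33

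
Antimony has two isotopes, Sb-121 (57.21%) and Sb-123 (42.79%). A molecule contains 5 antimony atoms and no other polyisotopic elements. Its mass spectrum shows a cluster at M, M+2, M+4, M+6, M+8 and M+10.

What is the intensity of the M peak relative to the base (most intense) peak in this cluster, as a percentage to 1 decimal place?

17.9%

(0.5721 + 0.4279)^5 gives M 0.0613, M+2 0.2292, M+4 0.3428, M+6 0.2564, M+8 0.0959, M+10 0.0143; the largest is M+4.
P(M+4) = C(5,2) × 0.5721^3 × 0.4279^2 = 10 × 0.18724742 × 0.18309841 = 0.342847 (base)
P(M) = C(5,0) × 0.5721^5 × 0.4279^0 = 1 × 0.06128578 × 1.0000 = 0.061286
Relative intensity = 0.061286 / 0.342847 × 100 = 17.9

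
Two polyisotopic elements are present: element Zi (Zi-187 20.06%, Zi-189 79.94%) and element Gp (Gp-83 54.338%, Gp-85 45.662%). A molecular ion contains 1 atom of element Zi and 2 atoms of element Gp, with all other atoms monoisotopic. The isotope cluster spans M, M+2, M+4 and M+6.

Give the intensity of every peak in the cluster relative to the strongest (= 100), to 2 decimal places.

13.51 : 76.53 : 100.00 : 38.01

Element Zi pattern (n=1): 0.2006 : 0.7994
Element Gp pattern (n=2): 0.29526182 : 0.49623635 : 0.20850182
Convolve the two distributions (both contribute in 2-u steps):
  M: 0.2006×0.29526182 = 0.059230
  M+2: 0.2006×0.49623635 + 0.7994×0.29526182 = 0.335577
  M+4: 0.2006×0.20850182 + 0.7994×0.49623635 = 0.438517
  M+6: 0.7994×0.20850182 = 0.166676
Scale to base peak (0.438517) = 100: 13.51 : 76.53 : 100.00 : 38.01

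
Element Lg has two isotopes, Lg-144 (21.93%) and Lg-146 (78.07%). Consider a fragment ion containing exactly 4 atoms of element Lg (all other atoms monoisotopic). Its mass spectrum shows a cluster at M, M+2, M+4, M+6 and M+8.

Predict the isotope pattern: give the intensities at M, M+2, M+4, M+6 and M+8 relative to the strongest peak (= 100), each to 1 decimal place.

The 4 Lg atoms are independent, so intensities follow the terms of (0.2193 + 0.7807)^4.
P(M) = 0.2193^4 = 0.002313
P(M+2) = 4 × 0.2193^3 × 0.7807^1 = 0.032935
P(M+4) = 6 × 0.2193^2 × 0.7807^2 = 0.175872
P(M+6) = 4 × 0.2193^1 × 0.7807^3 = 0.417399
P(M+8) = 0.7807^4 = 0.371481
The M+6 peak is largest (0.417399); scaling to 100 gives 0.6 : 7.9 : 42.1 : 100.0 : 89.0.

0.6 : 7.9 : 42.1 : 100.0 : 89.0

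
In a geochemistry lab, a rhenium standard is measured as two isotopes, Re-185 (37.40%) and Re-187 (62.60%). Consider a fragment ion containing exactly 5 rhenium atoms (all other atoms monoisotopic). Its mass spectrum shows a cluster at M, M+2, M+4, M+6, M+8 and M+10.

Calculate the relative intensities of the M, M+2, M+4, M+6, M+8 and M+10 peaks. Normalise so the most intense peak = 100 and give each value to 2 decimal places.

2.13 : 17.85 : 59.74 : 100.00 : 83.69 : 28.02

Each Re atom is independently Re-185 (p = 0.3740) or Re-187 (q = 0.6260); the cluster is the binomial expansion (p + q)^5.
P(M) = 0.3740^5 = 0.007317
P(M+2) = 5 × 0.3740^4 × 0.6260^1 = 0.061239
P(M+4) = 10 × 0.3740^3 × 0.6260^2 = 0.205005
P(M+6) = 10 × 0.3740^2 × 0.6260^3 = 0.343136
P(M+8) = 5 × 0.3740^1 × 0.6260^4 = 0.287170
P(M+10) = 0.6260^5 = 0.096133
The M+6 peak is largest (0.343136); scaling to 100 gives 2.13 : 17.85 : 59.74 : 100.00 : 83.69 : 28.02.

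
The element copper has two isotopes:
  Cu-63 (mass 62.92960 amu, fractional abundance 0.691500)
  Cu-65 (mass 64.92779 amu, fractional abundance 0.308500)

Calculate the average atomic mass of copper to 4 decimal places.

63.5460 amu

Ar = Σ fᵢ·mᵢ = 0.691500 × 62.92960 + 0.308500 × 64.92779
= 43.515818 + 20.030223 = 63.546041 amu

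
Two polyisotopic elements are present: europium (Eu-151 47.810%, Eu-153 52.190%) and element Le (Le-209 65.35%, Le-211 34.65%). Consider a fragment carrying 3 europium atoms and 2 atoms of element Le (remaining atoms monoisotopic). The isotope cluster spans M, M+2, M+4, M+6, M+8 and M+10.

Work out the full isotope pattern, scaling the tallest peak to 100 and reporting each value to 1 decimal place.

13.6 : 59.2 : 100.0 : 82.0 : 32.5 : 5.0

Europium pattern (n=3): 0.10928391 : 0.3578871 : 0.39067407 : 0.14215492
Element Le pattern (n=2): 0.42706225 : 0.4528755 : 0.12006225
Convolve the two distributions (both contribute in 2-u steps):
  M: 0.10928391×0.42706225 = 0.046671
  M+2: 0.10928391×0.4528755 + 0.3578871×0.42706225 = 0.202332
  M+4: 0.10928391×0.12006225 + 0.3578871×0.4528755 + 0.39067407×0.42706225 = 0.342041
  M+6: 0.3578871×0.12006225 + 0.39067407×0.4528755 + 0.14215492×0.42706225 = 0.280604
  M+8: 0.39067407×0.12006225 + 0.14215492×0.4528755 = 0.111284
  M+10: 0.14215492×0.12006225 = 0.017067
Scale to base peak (0.342041) = 100: 13.6 : 59.2 : 100.0 : 82.0 : 32.5 : 5.0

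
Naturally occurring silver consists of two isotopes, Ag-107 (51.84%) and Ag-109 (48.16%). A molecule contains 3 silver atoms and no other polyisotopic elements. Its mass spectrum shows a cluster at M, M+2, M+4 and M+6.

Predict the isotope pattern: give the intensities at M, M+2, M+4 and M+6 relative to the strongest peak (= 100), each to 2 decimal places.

35.88 : 100.00 : 92.90 : 28.77

The 3 Ag atoms are independent, so intensities follow the terms of (0.5184 + 0.4816)^3.
P(M) = 0.5184^3 = 0.139314
P(M+2) = 3 × 0.5184^2 × 0.4816^1 = 0.388273
P(M+4) = 3 × 0.5184^1 × 0.4816^2 = 0.360711
P(M+6) = 0.4816^3 = 0.111702
The M+2 peak is largest (0.388273); scaling to 100 gives 35.88 : 100.00 : 92.90 : 28.77.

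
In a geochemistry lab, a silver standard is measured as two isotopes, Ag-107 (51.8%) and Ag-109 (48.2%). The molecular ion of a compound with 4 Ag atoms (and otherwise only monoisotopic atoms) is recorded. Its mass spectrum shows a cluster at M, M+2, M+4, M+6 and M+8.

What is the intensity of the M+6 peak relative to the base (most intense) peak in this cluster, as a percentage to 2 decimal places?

Term probabilities: M 0.0720, M+2 0.2680, M+4 0.3740, M+6 0.2320, M+8 0.0540. Base peak = M+4.
P(M+4) = C(4,2) × 0.518^2 × 0.482^2 = 6 × 0.268324 × 0.232324 = 0.374029 (base)
P(M+6) = C(4,3) × 0.518^1 × 0.482^3 = 4 × 0.5180 × 0.11198017 = 0.232023
Relative intensity = 0.232023 / 0.374029 × 100 = 62.03

62.03%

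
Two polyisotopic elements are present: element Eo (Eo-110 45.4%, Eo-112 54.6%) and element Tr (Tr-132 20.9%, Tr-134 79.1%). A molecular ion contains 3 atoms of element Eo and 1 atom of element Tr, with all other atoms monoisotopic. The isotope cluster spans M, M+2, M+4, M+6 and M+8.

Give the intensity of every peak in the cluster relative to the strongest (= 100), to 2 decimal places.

5.51 : 40.71 : 99.08 : 100.00 : 36.25

Element Eo pattern (n=3): 0.09357666 : 0.33761801 : 0.40603399 : 0.16277134
Element Tr pattern (n=1): 0.2090 : 0.7910
Convolve the two distributions (both contribute in 2-u steps):
  M: 0.09357666×0.2090 = 0.019558
  M+2: 0.09357666×0.7910 + 0.33761801×0.2090 = 0.144581
  M+4: 0.33761801×0.7910 + 0.40603399×0.2090 = 0.351917
  M+6: 0.40603399×0.7910 + 0.16277134×0.2090 = 0.355192
  M+8: 0.16277134×0.7910 = 0.128752
Scale to base peak (0.355192) = 100: 5.51 : 40.71 : 99.08 : 100.00 : 36.25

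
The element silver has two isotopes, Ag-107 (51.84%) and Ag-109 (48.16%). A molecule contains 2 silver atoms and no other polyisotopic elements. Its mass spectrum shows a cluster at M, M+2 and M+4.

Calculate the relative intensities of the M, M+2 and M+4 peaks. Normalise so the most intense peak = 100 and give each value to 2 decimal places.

53.82 : 100.00 : 46.45

The 2 Ag atoms are independent, so intensities follow the terms of (0.5184 + 0.4816)^2.
P(M) = 0.5184^2 = 0.268739
P(M+2) = 2 × 0.5184^1 × 0.4816^1 = 0.499323
P(M+4) = 0.4816^2 = 0.231939
The M+2 peak is largest (0.499323); scaling to 100 gives 53.82 : 100.00 : 46.45.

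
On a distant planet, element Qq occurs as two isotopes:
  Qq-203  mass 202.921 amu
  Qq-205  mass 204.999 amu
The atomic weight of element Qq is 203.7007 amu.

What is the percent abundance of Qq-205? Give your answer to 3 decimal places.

37.522%

Writing the weighted mean with unknown fraction x of Qq-203:
202.921·x + 204.999·(1 − x) = 203.7007
(202.921 − 204.999)·x = 203.7007 − 204.999
x = -1.2983 / -2.078 = 0.62478 → 62.478% Qq-203, 37.522% Qq-205.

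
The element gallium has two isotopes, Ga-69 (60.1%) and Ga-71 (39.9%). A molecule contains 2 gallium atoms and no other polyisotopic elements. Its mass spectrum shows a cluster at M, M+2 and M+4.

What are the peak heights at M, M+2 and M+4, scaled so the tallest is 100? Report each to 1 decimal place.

75.3 : 100.0 : 33.2

Expanding (0.601 + 0.399)^2:
P(M) = 0.601^2 = 0.361201
P(M+2) = 2 × 0.601^1 × 0.399^1 = 0.479598
P(M+4) = 0.399^2 = 0.159201
The M+2 peak is largest (0.479598); scaling to 100 gives 75.3 : 100.0 : 33.2.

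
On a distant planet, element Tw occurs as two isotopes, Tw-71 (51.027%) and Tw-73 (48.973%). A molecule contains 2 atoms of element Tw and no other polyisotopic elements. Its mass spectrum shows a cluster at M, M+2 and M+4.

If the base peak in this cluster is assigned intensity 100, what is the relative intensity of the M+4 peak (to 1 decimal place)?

48.0

Binomial terms of (0.51027 + 0.48973)^2: M 0.2604, M+2 0.4998, M+4 0.2398 → M+2 is the base peak.
P(M+2) = C(2,1) × 0.51027^1 × 0.48973^1 = 2 × 0.51027 × 0.48973 = 0.499789 (base)
P(M+4) = C(2,2) × 0.51027^0 × 0.48973^2 = 1 × 1.0000 × 0.23983547 = 0.239835
Relative intensity = 0.239835 / 0.499789 × 100 = 48.0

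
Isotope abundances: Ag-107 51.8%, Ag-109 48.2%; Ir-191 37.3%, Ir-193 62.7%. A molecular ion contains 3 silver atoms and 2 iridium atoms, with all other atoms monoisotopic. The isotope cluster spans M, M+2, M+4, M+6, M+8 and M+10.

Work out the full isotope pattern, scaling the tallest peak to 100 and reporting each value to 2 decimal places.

5.74 : 35.31 : 84.98 : 100.00 : 57.66 : 13.06

Silver pattern (n=3): 0.13899183 : 0.3879965 : 0.3610315 : 0.11198017
Iridium pattern (n=2): 0.139129 : 0.467742 : 0.393129
Convolve the two distributions (both contribute in 2-u steps):
  M: 0.13899183×0.139129 = 0.019338
  M+2: 0.13899183×0.467742 + 0.3879965×0.139129 = 0.118994
  M+4: 0.13899183×0.393129 + 0.3879965×0.467742 + 0.3610315×0.139129 = 0.286354
  M+6: 0.3879965×0.393129 + 0.3610315×0.467742 + 0.11198017×0.139129 = 0.336982
  M+8: 0.3610315×0.393129 + 0.11198017×0.467742 = 0.194310
  M+10: 0.11198017×0.393129 = 0.044023
Scale to base peak (0.336982) = 100: 5.74 : 35.31 : 84.98 : 100.00 : 57.66 : 13.06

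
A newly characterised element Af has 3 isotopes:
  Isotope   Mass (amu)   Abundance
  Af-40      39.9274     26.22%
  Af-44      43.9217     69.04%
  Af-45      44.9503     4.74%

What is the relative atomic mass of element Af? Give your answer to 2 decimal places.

42.92 amu

Average mass = Σ (abundance × isotope mass) = 0.2622 × 39.9274 + 0.6904 × 43.9217 + 0.0474 × 44.9503
= 10.46896 + 30.32354 + 2.13064 = 42.92314 amu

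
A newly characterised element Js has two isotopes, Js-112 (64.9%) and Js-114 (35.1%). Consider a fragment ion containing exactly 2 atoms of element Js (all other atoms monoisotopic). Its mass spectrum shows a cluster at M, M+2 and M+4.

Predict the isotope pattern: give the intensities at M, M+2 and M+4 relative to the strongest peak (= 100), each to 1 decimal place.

The 2 Js atoms are independent, so intensities follow the terms of (0.649 + 0.351)^2.
P(M) = 0.649^2 = 0.421201
P(M+2) = 2 × 0.649^1 × 0.351^1 = 0.455598
P(M+4) = 0.351^2 = 0.123201
The M+2 peak is largest (0.455598); scaling to 100 gives 92.5 : 100.0 : 27.0.

92.5 : 100.0 : 27.0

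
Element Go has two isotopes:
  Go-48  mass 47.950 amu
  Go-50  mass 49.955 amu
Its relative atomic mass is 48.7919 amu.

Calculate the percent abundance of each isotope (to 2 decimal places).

Writing the weighted mean with unknown fraction x of Go-48:
47.950·x + 49.955·(1 − x) = 48.7919
(47.950 − 49.955)·x = 48.7919 − 49.955
x = -1.1631 / -2.005 = 0.58010 → 58.01% Go-48, 41.99% Go-50.

Go-48: 58.01%, Go-50: 41.99%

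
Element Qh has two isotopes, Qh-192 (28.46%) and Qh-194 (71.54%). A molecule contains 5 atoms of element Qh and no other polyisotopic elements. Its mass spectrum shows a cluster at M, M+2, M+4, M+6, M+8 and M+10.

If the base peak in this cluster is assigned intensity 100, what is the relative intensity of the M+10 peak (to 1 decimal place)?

50.3

Binomial terms of (0.2846 + 0.7154)^5: M 0.0019, M+2 0.0235, M+4 0.1180, M+6 0.2966, M+8 0.3727, M+10 0.1874 → M+8 is the base peak.
P(M+8) = C(5,4) × 0.2846^1 × 0.7154^4 = 5 × 0.2846 × 0.26193633 = 0.372735 (base)
P(M+10) = C(5,5) × 0.2846^0 × 0.7154^5 = 1 × 1.0000 × 0.18738925 = 0.187389
Relative intensity = 0.187389 / 0.372735 × 100 = 50.3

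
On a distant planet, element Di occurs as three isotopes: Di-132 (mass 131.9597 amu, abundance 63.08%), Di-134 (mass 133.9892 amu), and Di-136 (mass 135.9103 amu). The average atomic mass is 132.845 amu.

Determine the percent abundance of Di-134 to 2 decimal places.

29.84%

The remaining 36.92% is split between Di-134 (fraction x) and Di-136 (fraction 0.3692 − x).
Substituting: 133.9892x + 135.9103(0.3692 − x) = 49.60482124
(133.9892 − 135.9103)x = -0.57326152  ⇒  x = 0.29840, y = 0.07080
Di-134: 29.84%, Di-136: 7.08%.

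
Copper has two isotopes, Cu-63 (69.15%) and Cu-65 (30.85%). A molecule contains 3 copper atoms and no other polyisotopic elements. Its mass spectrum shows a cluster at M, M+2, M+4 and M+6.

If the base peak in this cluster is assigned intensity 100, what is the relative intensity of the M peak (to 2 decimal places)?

(0.6915 + 0.3085)^3 gives M 0.3307, M+2 0.4425, M+4 0.1974, M+6 0.0294; the largest is M+2.
P(M+2) = C(3,1) × 0.6915^2 × 0.3085^1 = 3 × 0.47817225 × 0.3085 = 0.442548 (base)
P(M) = C(3,0) × 0.6915^3 × 0.3085^0 = 1 × 0.33065611 × 1.0000 = 0.330656
Relative intensity = 0.330656 / 0.442548 × 100 = 74.72

74.72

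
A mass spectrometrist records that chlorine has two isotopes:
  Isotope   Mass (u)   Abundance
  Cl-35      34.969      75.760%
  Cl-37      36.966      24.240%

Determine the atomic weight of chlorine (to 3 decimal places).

Average mass = Σ (abundance × isotope mass) = 0.75760 × 34.969 + 0.24240 × 36.966
= 26.4925 + 8.9606 = 35.4531 u

35.453 u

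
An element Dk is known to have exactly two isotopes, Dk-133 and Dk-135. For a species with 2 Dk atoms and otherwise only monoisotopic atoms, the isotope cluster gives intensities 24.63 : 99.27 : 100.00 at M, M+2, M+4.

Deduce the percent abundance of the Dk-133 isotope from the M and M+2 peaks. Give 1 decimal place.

33.2%

If p is the fraction of Dk that is Dk-133, then I(M+2)/I(M) = [C(2,1)·p^1·(1−p)] / p^2 = 2·(1−p)/p = 99.27/24.63 = 4.0305
(1−p)/p = 4.0305/2 = 2.0152  ⇒  p = 1/(1 + 2.0152) = 0.3317
Dk-133: 33.2%, Dk-135: 66.8%.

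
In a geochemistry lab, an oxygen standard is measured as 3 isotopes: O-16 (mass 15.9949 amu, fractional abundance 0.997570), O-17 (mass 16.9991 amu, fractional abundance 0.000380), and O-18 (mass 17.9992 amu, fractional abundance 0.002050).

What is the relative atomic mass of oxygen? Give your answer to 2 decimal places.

16.00 amu

Average mass = Σ (abundance × isotope mass) = 0.997570 × 15.9949 + 0.000380 × 16.9991 + 0.002050 × 17.9992
= 15.95603 + 0.00646 + 0.03690 = 15.99939 amu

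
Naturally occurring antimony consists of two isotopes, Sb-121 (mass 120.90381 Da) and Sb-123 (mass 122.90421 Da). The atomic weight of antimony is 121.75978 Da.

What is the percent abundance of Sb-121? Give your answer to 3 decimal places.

Writing the weighted mean with unknown fraction x of Sb-121:
120.90381·x + 122.90421·(1 − x) = 121.75978
(120.90381 − 122.90421)·x = 121.75978 − 122.90421
x = -1.14443 / -2.00040 = 0.57210 → 57.210% Sb-121, 42.790% Sb-123.

57.210%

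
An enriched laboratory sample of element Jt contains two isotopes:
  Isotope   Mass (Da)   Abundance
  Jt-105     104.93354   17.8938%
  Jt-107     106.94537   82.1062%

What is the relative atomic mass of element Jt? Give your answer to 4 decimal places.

106.5854 Da

Ar = Σ fᵢ·mᵢ = 0.178938 × 104.93354 + 0.821062 × 106.94537
= 18.776598 + 87.808779 = 106.585377 Da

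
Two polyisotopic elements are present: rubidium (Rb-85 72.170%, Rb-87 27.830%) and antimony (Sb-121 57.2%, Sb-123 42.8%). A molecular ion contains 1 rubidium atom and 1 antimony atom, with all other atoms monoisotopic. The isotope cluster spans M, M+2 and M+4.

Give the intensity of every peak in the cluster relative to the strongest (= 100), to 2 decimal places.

Rubidium pattern (n=1): 0.7217 : 0.2783
Antimony pattern (n=1): 0.5720 : 0.4280
Convolve the two distributions (both contribute in 2-u steps):
  M: 0.7217×0.5720 = 0.412812
  M+2: 0.7217×0.4280 + 0.2783×0.5720 = 0.468075
  M+4: 0.2783×0.4280 = 0.119112
Scale to base peak (0.468075) = 100: 88.19 : 100.00 : 25.45

88.19 : 100.00 : 25.45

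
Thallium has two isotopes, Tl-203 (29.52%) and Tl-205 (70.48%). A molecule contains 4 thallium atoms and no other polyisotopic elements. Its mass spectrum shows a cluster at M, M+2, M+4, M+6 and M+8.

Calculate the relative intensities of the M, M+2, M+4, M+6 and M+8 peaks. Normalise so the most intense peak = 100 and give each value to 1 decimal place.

Expanding (0.2952 + 0.7048)^4:
P(M) = 0.2952^4 = 0.007594
P(M+2) = 4 × 0.2952^3 × 0.7048^1 = 0.072523
P(M+4) = 6 × 0.2952^2 × 0.7048^2 = 0.259726
P(M+6) = 4 × 0.2952^1 × 0.7048^3 = 0.413403
P(M+8) = 0.7048^4 = 0.246754
The M+6 peak is largest (0.413403); scaling to 100 gives 1.8 : 17.5 : 62.8 : 100.0 : 59.7.

1.8 : 17.5 : 62.8 : 100.0 : 59.7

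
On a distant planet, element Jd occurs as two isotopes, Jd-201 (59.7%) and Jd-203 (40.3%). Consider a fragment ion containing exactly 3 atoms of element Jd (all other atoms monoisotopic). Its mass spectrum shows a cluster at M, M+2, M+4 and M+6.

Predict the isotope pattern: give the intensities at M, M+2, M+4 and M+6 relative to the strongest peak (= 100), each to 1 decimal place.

49.4 : 100.0 : 67.5 : 15.2

Expanding (0.597 + 0.403)^3:
P(M) = 0.597^3 = 0.212776
P(M+2) = 3 × 0.597^2 × 0.403^1 = 0.430898
P(M+4) = 3 × 0.597^1 × 0.403^2 = 0.290875
P(M+6) = 0.403^3 = 0.065451
The M+2 peak is largest (0.430898); scaling to 100 gives 49.4 : 100.0 : 67.5 : 15.2.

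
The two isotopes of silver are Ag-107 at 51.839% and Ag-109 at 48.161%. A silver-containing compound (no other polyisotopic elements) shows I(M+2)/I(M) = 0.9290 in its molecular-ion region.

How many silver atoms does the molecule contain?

1

With n Ag atoms, P(M+2)/P(M) = C(n,1)·p^(n−1)q / p^n = n·q/p = n · 0.48161/0.51839.
n = 0.9290 × 0.51839/0.48161 = 1.00 ≈ 1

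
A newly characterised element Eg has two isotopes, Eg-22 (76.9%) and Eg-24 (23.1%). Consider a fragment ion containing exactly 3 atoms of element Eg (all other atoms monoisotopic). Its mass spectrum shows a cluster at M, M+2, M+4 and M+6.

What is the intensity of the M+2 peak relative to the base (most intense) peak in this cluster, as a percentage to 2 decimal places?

90.12%

Binomial terms of (0.769 + 0.231)^3: M 0.4548, M+2 0.4098, M+4 0.1231, M+6 0.0123 → M is the base peak.
P(M) = C(3,0) × 0.769^3 × 0.231^0 = 1 × 0.45475661 × 1.0000 = 0.454757 (base)
P(M+2) = C(3,1) × 0.769^2 × 0.231^1 = 3 × 0.591361 × 0.2310 = 0.409813
Relative intensity = 0.409813 / 0.454757 × 100 = 90.12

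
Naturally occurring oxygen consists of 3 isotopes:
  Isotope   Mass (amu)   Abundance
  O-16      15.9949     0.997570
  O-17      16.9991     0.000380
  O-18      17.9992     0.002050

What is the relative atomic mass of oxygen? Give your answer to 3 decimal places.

Ar = Σ fᵢ·mᵢ = 0.997570 × 15.9949 + 0.000380 × 16.9991 + 0.002050 × 17.9992
= 15.95603 + 0.00646 + 0.03690 = 15.99939 amu

15.999 amu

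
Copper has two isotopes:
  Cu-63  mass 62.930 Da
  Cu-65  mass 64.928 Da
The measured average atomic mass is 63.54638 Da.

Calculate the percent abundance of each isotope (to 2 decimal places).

With x = fraction of Cu-63 (so Cu-65 is 1 − x):
62.930·x + 64.928·(1 − x) = 63.54638
(62.930 − 64.928)·x = 63.54638 − 64.928
x = -1.38162 / -1.998 = 0.69150 → 69.15% Cu-63, 30.85% Cu-65.

Cu-63: 69.15%, Cu-65: 30.85%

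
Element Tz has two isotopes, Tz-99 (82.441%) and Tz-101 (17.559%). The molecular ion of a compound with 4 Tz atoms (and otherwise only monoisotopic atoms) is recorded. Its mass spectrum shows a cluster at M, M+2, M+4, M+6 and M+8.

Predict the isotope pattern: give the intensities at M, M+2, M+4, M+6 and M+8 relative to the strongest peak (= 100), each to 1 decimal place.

100.0 : 85.2 : 27.2 : 3.9 : 0.2

The 4 Tz atoms are independent, so intensities follow the terms of (0.82441 + 0.17559)^4.
P(M) = 0.82441^4 = 0.461927
P(M+2) = 4 × 0.82441^3 × 0.17559^1 = 0.393541
P(M+4) = 6 × 0.82441^2 × 0.17559^2 = 0.125730
P(M+6) = 4 × 0.82441^1 × 0.17559^3 = 0.017853
P(M+8) = 0.17559^4 = 0.000951
The M peak is largest (0.461927); scaling to 100 gives 100.0 : 85.2 : 27.2 : 3.9 : 0.2.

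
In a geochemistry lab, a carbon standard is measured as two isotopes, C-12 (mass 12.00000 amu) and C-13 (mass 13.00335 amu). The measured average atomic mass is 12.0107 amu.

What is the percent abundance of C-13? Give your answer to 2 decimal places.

With x = fraction of C-12 (so C-13 is 1 − x):
12.00000·x + 13.00335·(1 − x) = 12.0107
(12.00000 − 13.00335)·x = 12.0107 − 13.00335
x = -0.99265 / -1.00335 = 0.98934 → 98.93% C-12, 1.07% C-13.

1.07%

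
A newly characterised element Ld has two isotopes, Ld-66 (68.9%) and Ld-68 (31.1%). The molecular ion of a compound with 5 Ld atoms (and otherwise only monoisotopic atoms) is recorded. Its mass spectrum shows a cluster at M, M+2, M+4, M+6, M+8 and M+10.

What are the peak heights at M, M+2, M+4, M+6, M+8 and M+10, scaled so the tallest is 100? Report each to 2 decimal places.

44.31 : 100.00 : 90.28 : 40.75 : 9.20 : 0.83

Expanding (0.689 + 0.311)^5:
P(M) = 0.689^5 = 0.155273
P(M+2) = 5 × 0.689^4 × 0.311^1 = 0.350435
P(M+4) = 10 × 0.689^3 × 0.311^2 = 0.316358
P(M+6) = 10 × 0.689^2 × 0.311^3 = 0.142797
P(M+8) = 5 × 0.689^1 × 0.311^4 = 0.032228
P(M+10) = 0.311^5 = 0.002909
The M+2 peak is largest (0.350435); scaling to 100 gives 44.31 : 100.00 : 90.28 : 40.75 : 9.20 : 0.83.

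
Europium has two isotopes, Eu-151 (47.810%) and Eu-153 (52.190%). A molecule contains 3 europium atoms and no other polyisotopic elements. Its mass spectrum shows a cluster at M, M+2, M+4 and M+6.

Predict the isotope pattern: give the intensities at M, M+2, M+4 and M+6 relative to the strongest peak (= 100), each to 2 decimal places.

Expanding (0.47810 + 0.52190)^3:
P(M) = 0.47810^3 = 0.109284
P(M+2) = 3 × 0.47810^2 × 0.52190^1 = 0.357887
P(M+4) = 3 × 0.47810^1 × 0.52190^2 = 0.390674
P(M+6) = 0.52190^3 = 0.142155
The M+4 peak is largest (0.390674); scaling to 100 gives 27.97 : 91.61 : 100.00 : 36.39.

27.97 : 91.61 : 100.00 : 36.39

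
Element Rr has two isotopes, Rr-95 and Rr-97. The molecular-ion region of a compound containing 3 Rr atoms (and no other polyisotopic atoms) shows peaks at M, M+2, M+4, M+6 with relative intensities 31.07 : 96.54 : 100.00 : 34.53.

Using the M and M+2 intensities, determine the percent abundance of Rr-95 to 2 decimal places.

49.12%

Let p = fractional abundance of Rr-95. I(M+2)/I(M) = [C(3,1)·p^2·(1−p)] / p^3 = 3·(1−p)/p = 96.54/31.07 = 3.1072
(1−p)/p = 3.1072/3 = 1.0357  ⇒  p = 1/(1 + 1.0357) = 0.4912
Rr-95: 49.12%, Rr-97: 50.88%.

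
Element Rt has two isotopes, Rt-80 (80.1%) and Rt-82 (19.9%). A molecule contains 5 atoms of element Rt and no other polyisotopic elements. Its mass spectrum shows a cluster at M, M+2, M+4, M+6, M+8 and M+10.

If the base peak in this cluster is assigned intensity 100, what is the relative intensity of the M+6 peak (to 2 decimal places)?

(0.801 + 0.199)^5 gives M 0.3297, M+2 0.4096, M+4 0.2035, M+6 0.0506, M+8 0.0063, M+10 0.0003; the largest is M+2.
P(M+2) = C(5,1) × 0.801^4 × 0.199^1 = 5 × 0.41165184 × 0.1990 = 0.409594 (base)
P(M+6) = C(5,3) × 0.801^2 × 0.199^3 = 10 × 0.641601 × 0.0078806 = 0.050562
Relative intensity = 0.050562 / 0.409594 × 100 = 12.34

12.34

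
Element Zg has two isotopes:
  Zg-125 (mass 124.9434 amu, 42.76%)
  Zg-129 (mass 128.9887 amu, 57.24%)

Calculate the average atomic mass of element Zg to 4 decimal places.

Average mass = Σ (abundance × isotope mass) = 0.4276 × 124.9434 + 0.5724 × 128.9887
= 53.42580 + 73.83313 = 127.25893 amu

127.2589 amu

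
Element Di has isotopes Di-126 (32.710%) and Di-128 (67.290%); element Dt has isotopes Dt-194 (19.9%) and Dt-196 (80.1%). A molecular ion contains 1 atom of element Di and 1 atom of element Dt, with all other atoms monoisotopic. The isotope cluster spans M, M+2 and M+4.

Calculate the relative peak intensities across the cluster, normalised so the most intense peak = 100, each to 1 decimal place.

Element Di pattern (n=1): 0.3271 : 0.6729
Element Dt pattern (n=1): 0.1990 : 0.8010
Convolve the two distributions (both contribute in 2-u steps):
  M: 0.3271×0.1990 = 0.065093
  M+2: 0.3271×0.8010 + 0.6729×0.1990 = 0.395914
  M+4: 0.6729×0.8010 = 0.538993
Scale to base peak (0.538993) = 100: 12.1 : 73.5 : 100.0

12.1 : 73.5 : 100.0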